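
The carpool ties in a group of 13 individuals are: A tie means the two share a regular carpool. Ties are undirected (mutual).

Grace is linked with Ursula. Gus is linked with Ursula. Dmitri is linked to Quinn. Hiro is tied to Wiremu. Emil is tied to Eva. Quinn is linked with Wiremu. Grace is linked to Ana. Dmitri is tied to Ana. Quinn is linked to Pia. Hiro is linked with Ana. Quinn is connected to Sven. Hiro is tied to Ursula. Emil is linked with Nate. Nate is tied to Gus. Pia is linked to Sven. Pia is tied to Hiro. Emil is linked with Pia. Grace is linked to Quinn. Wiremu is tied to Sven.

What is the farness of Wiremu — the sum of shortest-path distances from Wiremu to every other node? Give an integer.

27

Distances from Wiremu: Ana:2, Dmitri:2, Emil:3, Eva:4, Grace:2, Gus:3, Hiro:1, Nate:4, Pia:2, Quinn:1, Sven:1, Ursula:2.
Sum = 2 + 2 + 3 + 4 + 2 + 3 + 1 + 4 + 2 + 1 + 1 + 2 = 27.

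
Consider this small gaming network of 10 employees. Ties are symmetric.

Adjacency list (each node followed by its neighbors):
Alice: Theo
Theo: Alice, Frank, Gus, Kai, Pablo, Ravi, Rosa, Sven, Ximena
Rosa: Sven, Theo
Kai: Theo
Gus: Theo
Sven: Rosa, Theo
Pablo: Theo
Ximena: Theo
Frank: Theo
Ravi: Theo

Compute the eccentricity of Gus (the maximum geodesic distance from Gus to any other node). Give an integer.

Distances from Gus: Alice:2, Frank:2, Kai:2, Pablo:2, Ravi:2, Rosa:2, Sven:2, Theo:1, Ximena:2.
The largest is 2 (to Ravi, Rosa, Frank, Sven, Pablo, Kai, Alice, and Ximena), so the eccentricity of Gus is 2.

2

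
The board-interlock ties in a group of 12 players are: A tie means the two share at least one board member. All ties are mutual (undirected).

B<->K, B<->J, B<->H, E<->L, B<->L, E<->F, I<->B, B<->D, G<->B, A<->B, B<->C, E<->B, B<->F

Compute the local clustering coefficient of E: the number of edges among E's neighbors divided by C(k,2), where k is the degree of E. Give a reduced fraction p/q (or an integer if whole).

2/3

E's neighbors: B, F, and L (k = 3).
Possible neighbor pairs: C(3,2) = 3. Edges among them: B–F, B–L → e = 2.
Clustering(E) = 2/3.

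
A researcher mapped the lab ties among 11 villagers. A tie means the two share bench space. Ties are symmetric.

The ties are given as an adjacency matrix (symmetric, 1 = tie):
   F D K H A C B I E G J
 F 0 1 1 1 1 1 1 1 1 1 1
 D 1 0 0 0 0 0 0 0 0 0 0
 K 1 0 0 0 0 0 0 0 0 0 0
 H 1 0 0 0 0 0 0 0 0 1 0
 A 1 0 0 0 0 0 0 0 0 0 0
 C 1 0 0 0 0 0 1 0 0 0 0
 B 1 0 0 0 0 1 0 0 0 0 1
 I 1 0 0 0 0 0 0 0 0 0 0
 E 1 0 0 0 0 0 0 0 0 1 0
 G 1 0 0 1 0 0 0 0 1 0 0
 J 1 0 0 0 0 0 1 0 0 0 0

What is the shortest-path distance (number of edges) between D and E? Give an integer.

One shortest route is D – F – E, which uses 2 edges, and D and E are not directly tied, so nothing shorter exists. So d(D,E) = 2.

2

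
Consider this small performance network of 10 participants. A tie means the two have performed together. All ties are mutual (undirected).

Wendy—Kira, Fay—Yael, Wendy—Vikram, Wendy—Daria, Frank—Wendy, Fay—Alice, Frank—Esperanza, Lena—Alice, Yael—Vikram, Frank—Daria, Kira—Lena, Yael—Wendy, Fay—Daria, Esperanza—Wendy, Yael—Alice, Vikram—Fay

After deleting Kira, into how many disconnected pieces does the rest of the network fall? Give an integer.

Kira's neighbors (Lena and Wendy) remain reachable from one another through other ties, so the rest of the network stays in one piece.

1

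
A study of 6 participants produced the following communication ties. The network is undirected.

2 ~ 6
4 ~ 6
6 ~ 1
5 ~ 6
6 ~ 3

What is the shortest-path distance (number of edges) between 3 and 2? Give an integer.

One shortest route is 3 – 6 – 2, which uses 2 edges, and 3 and 2 are not directly tied, so nothing shorter exists. So d(3,2) = 2.

2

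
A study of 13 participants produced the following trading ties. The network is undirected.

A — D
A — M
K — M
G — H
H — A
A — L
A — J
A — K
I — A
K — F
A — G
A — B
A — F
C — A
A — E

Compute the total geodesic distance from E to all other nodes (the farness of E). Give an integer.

Distances from E: A:1, B:2, C:2, D:2, F:2, G:2, H:2, I:2, J:2, K:2, L:2, M:2.
Sum = 1 + 2 + 2 + 2 + 2 + 2 + 2 + 2 + 2 + 2 + 2 + 2 = 23.

23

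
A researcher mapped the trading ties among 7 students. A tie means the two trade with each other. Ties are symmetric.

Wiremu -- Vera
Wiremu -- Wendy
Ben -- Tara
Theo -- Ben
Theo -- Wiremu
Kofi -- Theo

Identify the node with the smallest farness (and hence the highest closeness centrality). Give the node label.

Farness (sum of distances to all others) for each node — Ben:12, Kofi:14, Tara:17, Theo:9, Vera:15, Wendy:15, Wiremu:10.
The smallest farness is 9, for Theo, so Theo has the highest closeness.

Theo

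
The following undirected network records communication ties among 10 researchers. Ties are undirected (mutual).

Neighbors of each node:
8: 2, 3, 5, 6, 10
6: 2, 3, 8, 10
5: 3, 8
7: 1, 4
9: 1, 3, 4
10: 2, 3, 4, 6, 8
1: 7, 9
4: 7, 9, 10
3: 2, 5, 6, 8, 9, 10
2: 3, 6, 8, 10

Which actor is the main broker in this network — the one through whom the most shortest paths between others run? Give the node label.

3

Unnormalized betweenness of each node: 1:13/12, 2:0, 3:47/4, 4:85/12, 5:0, 6:0, 7:5/6, 8:25/12, 9:49/6, 10:8.
3 has the largest value, 47/4, making it the main broker — the node through which the most shortest paths run.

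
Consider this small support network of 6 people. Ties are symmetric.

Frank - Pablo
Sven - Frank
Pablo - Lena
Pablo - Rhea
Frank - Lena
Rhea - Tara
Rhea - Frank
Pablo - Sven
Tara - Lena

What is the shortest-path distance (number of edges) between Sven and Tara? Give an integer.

3

One shortest route is Sven – Frank – Lena – Tara, which uses 3 edges, and at distance 2 from Sven we only reach {Lena, Rhea}, which does not include Tara. So d(Sven,Tara) = 3.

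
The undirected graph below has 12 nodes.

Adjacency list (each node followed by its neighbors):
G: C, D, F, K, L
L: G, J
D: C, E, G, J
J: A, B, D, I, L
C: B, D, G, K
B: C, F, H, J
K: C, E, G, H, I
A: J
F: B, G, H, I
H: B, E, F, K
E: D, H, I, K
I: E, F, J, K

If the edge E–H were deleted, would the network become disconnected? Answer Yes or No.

Even without that edge, E still reaches H via E – K – H, so the network stays connected. Not a bridge.

No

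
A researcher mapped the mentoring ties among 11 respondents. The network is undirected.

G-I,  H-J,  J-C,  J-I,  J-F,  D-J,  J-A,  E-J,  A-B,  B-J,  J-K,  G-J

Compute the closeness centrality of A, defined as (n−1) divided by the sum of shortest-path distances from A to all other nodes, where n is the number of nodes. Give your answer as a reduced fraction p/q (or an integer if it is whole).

5/9

Distances from A: B:1, C:2, D:2, E:2, F:2, G:2, H:2, I:2, J:1, K:2. Sum = 18.
n = 11, so closeness = 10/18 = 5/9.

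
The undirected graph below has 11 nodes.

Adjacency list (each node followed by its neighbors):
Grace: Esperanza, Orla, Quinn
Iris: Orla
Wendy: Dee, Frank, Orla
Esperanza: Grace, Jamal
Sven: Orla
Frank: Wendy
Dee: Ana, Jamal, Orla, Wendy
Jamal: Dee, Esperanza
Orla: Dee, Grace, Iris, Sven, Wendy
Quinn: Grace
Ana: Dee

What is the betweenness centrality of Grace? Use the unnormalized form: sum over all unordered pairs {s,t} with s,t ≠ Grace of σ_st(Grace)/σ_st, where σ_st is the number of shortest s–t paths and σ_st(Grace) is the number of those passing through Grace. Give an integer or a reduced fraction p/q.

Pairs whose geodesics pass through Grace — Dee–Quinn: 1; Sven–Esperanza: 1; Sven–Quinn: 1; Esperanza–Orla: 1; Esperanza–Wendy: 1/2; Esperanza–Iris: 1; Esperanza–Quinn: 1; Esperanza–Frank: 1/2; Orla–Quinn: 1; Wendy–Quinn: 1; Iris–Quinn: 1; Quinn–Jamal: 1; Quinn–Frank: 1; Quinn–Ana: 1.
All other pairs contribute 0.
Summing the contributions gives betweenness(Grace) = 13.

13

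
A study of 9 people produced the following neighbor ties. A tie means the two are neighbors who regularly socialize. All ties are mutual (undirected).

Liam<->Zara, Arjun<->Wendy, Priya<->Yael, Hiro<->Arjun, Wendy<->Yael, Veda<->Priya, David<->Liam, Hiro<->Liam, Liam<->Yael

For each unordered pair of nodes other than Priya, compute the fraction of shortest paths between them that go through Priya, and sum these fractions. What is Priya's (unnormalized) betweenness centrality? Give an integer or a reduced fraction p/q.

Pairs whose geodesics pass through Priya — Yael–Veda: 1; Zara–Veda: 1; Veda–Arjun: 1; Veda–Wendy: 1; Veda–Hiro: 1; Veda–Liam: 1; Veda–David: 1.
All other pairs contribute 0.
Summing the contributions gives betweenness(Priya) = 7.

7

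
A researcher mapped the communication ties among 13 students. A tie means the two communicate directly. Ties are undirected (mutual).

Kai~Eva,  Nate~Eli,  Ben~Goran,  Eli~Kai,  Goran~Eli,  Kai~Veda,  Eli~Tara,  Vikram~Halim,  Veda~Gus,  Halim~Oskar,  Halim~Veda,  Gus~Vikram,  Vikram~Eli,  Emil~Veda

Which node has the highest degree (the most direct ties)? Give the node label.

Eli

Degrees — Ben:1, Eli:5, Emil:1, Eva:1, Goran:2, Gus:2, Halim:3, Kai:3, Nate:1, Oskar:1, Tara:1, Veda:4, Vikram:3.
The maximum is 5, attained only by Eli.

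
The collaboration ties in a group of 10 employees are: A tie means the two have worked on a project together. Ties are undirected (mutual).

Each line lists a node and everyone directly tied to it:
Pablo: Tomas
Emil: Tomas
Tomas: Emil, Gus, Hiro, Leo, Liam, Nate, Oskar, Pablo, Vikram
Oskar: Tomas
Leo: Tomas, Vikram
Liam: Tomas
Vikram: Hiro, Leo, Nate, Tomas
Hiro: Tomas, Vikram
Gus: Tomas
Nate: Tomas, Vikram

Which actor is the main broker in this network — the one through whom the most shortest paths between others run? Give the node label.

Unnormalized betweenness of each node: Emil:0, Gus:0, Hiro:0, Leo:0, Liam:0, Nate:0, Oskar:0, Pablo:0, Tomas:63/2, Vikram:3/2.
Tomas has the largest value, 63/2, making it the main broker — the node through which the most shortest paths run.

Tomas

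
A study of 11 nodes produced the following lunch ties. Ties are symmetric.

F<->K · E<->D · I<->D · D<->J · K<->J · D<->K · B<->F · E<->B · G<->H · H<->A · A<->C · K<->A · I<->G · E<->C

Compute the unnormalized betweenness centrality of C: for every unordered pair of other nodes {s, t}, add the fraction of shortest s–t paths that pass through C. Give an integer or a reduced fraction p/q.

3

Pairs whose geodesics pass through C — B–A: 1/2; B–H: 1/2; E–A: 1; E–H: 1.
All other pairs contribute 0.
Summing the contributions gives betweenness(C) = 3.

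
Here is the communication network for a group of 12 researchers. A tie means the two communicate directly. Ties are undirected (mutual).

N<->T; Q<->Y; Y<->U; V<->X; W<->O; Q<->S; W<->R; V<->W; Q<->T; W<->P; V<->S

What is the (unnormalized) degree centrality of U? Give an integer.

U is directly tied to Y. That is 1 neighbor, so the degree of U is 1.

1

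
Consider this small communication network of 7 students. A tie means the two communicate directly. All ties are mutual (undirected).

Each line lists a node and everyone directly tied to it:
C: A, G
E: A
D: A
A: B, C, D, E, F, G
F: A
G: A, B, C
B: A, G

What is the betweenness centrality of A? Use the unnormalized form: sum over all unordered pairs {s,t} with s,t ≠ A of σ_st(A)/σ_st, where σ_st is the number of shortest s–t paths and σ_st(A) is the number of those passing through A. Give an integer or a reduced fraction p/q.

25/2

Pairs whose geodesics pass through A — C–D: 1; C–B: 1/2; C–E: 1; C–F: 1; D–B: 1; D–G: 1; D–E: 1; D–F: 1; B–E: 1; B–F: 1; G–E: 1; G–F: 1; E–F: 1.
All other pairs contribute 0.
Summing the contributions gives betweenness(A) = 25/2.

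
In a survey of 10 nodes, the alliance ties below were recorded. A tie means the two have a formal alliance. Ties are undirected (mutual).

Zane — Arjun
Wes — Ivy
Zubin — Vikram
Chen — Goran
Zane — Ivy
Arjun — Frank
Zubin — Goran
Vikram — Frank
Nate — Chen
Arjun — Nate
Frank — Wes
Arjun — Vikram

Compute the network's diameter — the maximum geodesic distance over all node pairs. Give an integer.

5

Eccentricity of each node (its greatest distance to any other): Arjun:3, Chen:4, Frank:3, Goran:5, Ivy:5, Nate:3, Vikram:3, Wes:4, Zane:4, Zubin:4.
The maximum eccentricity is 5, realized for instance by the pair Ivy–Goran via Ivy – Zane – Arjun – Vikram – Zubin – Goran. So the diameter is 5.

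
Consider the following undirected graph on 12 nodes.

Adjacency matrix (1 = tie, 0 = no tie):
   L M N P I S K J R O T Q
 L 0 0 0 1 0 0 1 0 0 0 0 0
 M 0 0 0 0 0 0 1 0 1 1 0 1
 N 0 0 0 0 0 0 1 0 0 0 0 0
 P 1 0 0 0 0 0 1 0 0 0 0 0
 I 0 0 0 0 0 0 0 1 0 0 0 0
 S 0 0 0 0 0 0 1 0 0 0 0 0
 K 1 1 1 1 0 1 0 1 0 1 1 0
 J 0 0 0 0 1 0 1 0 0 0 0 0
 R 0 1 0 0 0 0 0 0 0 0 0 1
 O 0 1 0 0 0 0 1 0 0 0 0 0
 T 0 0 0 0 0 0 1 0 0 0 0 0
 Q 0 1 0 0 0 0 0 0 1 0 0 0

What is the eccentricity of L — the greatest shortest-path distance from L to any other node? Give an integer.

3

Distances from L: I:3, J:2, K:1, M:2, N:2, O:2, P:1, Q:3, R:3, S:2, T:2.
The largest is 3 (to R, Q, and I), so the eccentricity of L is 3.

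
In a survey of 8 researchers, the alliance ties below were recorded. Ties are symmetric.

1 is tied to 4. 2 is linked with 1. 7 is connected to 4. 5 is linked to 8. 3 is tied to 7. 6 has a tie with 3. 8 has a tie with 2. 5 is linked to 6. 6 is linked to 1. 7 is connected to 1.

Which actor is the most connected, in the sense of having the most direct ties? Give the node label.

Degrees — 1:4, 2:2, 3:2, 4:2, 5:2, 6:3, 7:3, 8:2.
The maximum is 4, attained only by 1.

1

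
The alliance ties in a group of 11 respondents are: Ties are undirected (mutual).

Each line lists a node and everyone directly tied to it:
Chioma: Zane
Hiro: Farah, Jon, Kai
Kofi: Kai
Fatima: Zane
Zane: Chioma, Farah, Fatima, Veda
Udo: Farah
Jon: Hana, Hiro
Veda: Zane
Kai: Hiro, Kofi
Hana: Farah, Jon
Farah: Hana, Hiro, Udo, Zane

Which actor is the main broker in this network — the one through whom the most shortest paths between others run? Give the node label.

Unnormalized betweenness of each node: Chioma:0, Farah:61/2, Fatima:0, Hana:3, Hiro:19, Jon:3/2, Kai:9, Kofi:0, Udo:0, Veda:0, Zane:24.
Farah has the largest value, 61/2, making it the main broker — the node through which the most shortest paths run.

Farah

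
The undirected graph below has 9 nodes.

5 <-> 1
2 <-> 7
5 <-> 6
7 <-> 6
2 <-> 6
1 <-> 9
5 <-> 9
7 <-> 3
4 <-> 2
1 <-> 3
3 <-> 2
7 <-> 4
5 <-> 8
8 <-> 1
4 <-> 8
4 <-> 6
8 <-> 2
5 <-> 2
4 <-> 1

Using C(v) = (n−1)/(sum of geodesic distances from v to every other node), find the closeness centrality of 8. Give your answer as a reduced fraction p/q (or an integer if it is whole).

Distances from 8: 1:1, 2:1, 3:2, 4:1, 5:1, 6:2, 7:2, 9:2. Sum = 12.
n = 9, so closeness = 8/12 = 2/3.

2/3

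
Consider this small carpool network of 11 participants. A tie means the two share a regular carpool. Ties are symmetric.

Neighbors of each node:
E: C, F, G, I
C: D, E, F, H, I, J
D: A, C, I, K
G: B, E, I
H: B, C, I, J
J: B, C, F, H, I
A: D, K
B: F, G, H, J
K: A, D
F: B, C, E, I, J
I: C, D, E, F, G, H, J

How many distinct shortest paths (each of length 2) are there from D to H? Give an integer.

The shortest distance is 2. The length-2 paths are: D–I–H; D–C–H.
That gives 2 distinct shortest paths.

2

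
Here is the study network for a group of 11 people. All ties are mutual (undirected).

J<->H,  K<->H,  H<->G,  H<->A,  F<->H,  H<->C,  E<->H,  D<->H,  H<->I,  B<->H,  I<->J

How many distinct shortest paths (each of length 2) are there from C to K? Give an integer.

The shortest distance is 2, and the only length-2 path is C–H–K. So there is exactly 1 shortest path.

1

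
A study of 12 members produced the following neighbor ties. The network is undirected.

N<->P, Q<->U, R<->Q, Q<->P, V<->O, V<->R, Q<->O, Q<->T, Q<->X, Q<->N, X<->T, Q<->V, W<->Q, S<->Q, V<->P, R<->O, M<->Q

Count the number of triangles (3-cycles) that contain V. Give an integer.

V's neighbors: O, P, Q, and R.
Neighbor pairs that are themselves tied: V–O–Q; V–O–R; V–P–Q; V–Q–R. Each forms one triangle with V, for 4 in total.

4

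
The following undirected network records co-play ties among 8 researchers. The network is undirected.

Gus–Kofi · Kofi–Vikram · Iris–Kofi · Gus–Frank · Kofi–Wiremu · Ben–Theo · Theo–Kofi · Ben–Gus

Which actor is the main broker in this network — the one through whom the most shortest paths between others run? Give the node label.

Unnormalized betweenness of each node: Ben:1, Frank:0, Gus:8, Iris:0, Kofi:16, Theo:2, Vikram:0, Wiremu:0.
Kofi has the largest value, 16, making it the main broker — the node through which the most shortest paths run.

Kofi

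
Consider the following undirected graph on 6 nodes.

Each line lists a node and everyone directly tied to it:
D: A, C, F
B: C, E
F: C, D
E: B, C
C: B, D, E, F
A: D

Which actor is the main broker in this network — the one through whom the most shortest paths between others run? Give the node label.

C

Unnormalized betweenness of each node: A:0, B:0, C:6, D:4, E:0, F:0.
C has the largest value, 6, making it the main broker — the node through which the most shortest paths run.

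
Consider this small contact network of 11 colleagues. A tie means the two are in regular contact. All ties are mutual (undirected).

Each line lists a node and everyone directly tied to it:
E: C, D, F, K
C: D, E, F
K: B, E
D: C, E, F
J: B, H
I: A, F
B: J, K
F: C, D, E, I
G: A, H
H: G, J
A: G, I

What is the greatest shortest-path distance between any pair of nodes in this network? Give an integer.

Eccentricity of each node (its greatest distance to any other): A:4, B:4, C:5, D:5, E:4, F:4, G:4, H:5, I:4, J:4, K:4.
The maximum eccentricity is 5, realized for instance by the pair C–H via C – F – I – A – G – H. So the diameter is 5.

5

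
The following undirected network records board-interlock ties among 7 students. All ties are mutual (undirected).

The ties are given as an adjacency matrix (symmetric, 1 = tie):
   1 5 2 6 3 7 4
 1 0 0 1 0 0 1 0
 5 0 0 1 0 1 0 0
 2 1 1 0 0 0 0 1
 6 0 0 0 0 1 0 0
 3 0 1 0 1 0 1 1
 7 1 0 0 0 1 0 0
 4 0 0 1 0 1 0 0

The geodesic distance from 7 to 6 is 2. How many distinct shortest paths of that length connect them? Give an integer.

The shortest distance is 2, and the only length-2 path is 7–3–6. So there is exactly 1 shortest path.

1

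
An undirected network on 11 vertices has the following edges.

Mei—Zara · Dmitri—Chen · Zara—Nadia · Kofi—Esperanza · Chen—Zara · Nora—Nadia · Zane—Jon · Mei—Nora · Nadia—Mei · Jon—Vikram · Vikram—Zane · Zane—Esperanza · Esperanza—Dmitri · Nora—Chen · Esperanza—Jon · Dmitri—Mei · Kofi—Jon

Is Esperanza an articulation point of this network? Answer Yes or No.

Removing Esperanza leaves {Jon, Kofi, Vikram, and Zane} with no path to {Chen, Dmitri, Mei, Nadia, Nora, and Zara}, so the network splits into 2 components. Esperanza is a cut vertex.

Yes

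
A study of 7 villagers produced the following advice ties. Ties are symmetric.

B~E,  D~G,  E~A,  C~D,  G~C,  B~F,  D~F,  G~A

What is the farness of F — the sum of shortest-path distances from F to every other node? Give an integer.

11

Distances from F: A:3, B:1, C:2, D:1, E:2, G:2.
Sum = 3 + 1 + 2 + 1 + 2 + 2 = 11.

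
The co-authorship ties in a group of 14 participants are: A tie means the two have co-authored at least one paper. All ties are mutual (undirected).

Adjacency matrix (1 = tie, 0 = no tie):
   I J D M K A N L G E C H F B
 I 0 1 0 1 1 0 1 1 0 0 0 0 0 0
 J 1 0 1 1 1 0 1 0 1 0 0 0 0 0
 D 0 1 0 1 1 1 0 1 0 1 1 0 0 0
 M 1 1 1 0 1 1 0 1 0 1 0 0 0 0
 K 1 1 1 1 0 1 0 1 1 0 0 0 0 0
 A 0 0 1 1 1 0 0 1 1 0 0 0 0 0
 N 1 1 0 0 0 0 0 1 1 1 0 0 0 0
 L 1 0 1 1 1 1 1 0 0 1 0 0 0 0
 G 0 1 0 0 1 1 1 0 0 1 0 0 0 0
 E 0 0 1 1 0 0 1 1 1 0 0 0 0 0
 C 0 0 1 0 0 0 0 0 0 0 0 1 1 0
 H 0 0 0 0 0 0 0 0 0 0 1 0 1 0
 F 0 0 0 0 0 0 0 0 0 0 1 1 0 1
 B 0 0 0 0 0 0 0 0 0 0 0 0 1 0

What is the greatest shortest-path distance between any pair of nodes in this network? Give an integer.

Eccentricity of each node (its greatest distance to any other): A:4, B:5, C:3, D:3, E:4, F:4, G:5, H:4, I:5, J:4, K:4, L:4, M:4, N:5.
The maximum eccentricity is 5, realized for instance by the pair I–B via I – J – D – C – F – B. So the diameter is 5.

5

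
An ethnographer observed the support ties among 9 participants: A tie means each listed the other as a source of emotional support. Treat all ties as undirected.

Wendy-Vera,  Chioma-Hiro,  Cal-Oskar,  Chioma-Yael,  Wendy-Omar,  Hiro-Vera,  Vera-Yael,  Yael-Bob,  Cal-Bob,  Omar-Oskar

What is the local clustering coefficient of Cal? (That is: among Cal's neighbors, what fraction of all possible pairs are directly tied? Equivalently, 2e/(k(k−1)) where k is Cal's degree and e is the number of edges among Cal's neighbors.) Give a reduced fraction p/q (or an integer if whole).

Cal's neighbors: Bob and Oskar (k = 2).
Possible neighbor pairs: C(2,2) = 1. Edges among them: none → e = 0.
Clustering(Cal) = 0/1.

0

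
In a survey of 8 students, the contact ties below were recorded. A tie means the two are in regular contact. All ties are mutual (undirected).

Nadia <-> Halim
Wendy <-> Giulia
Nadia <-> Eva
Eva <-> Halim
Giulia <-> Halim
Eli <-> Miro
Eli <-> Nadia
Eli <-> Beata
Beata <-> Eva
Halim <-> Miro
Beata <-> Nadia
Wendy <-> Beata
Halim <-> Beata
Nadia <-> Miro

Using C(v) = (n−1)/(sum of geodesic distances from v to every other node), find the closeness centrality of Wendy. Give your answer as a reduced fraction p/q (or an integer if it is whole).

Distances from Wendy: Beata:1, Eli:2, Eva:2, Giulia:1, Halim:2, Miro:3, Nadia:2. Sum = 13.
n = 8, so closeness = 7/13.

7/13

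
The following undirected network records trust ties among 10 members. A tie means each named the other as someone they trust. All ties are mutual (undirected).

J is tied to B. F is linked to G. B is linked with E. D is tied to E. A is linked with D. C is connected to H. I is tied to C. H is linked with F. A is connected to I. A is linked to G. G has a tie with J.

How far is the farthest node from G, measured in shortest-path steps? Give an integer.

3

Distances from G: A:1, B:2, C:3, D:2, E:3, F:1, H:2, I:2, J:1.
The largest is 3 (to E and C), so the eccentricity of G is 3.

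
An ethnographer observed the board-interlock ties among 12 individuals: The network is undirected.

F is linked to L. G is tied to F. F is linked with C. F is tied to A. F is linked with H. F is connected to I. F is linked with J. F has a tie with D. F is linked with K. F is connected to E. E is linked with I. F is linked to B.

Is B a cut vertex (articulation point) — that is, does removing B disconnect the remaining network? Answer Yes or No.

Even without B, every remaining node can still reach every other (the residual graph is connected), so B is not a cut vertex.

No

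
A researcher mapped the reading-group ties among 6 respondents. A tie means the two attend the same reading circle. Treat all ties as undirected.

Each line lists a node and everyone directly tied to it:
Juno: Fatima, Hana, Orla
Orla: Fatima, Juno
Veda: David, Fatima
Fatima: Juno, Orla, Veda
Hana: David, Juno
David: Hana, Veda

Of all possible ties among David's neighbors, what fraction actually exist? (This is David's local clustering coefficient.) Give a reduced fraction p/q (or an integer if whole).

0

David's neighbors: Hana and Veda (k = 2).
Possible neighbor pairs: C(2,2) = 1. Edges among them: none → e = 0.
Clustering(David) = 0/1.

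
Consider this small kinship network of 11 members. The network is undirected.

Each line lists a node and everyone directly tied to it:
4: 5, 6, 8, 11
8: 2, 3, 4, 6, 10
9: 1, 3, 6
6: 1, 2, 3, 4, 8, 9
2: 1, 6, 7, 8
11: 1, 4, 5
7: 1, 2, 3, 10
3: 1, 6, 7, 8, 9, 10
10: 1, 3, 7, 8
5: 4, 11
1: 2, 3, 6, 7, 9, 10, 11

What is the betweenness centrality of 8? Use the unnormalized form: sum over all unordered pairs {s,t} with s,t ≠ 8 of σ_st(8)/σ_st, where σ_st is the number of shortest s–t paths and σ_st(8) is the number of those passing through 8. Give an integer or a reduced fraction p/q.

379/84

Pairs whose geodesics pass through 8 — 2–5: 1/3; 2–10: 1/3; 2–4: 1/2; 2–3: 1/4; 5–10: 1/2; 5–3: 1/3; 7–4: 3/7; 6–10: 1/3; 10–4: 1; 4–3: 1/2.
All other pairs contribute 0.
Summing the contributions gives betweenness(8) = 379/84.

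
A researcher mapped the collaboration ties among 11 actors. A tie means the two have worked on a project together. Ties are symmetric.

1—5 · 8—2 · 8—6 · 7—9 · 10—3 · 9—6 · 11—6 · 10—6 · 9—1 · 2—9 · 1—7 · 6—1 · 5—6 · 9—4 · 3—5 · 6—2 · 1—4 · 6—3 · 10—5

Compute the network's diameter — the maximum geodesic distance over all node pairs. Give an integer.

3

Eccentricity of each node (its greatest distance to any other): 1:2, 2:2, 3:3, 4:3, 5:2, 6:2, 7:3, 8:3, 9:2, 10:3, 11:3.
The maximum eccentricity is 3, realized for instance by the pair 11–4 via 11 – 6 – 1 – 4. So the diameter is 3.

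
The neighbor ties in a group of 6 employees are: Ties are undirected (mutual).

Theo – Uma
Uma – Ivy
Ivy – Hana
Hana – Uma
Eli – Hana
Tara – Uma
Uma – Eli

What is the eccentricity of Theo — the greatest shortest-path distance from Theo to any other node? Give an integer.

2

Distances from Theo: Eli:2, Hana:2, Ivy:2, Tara:2, Uma:1.
The largest is 2 (to Eli, Ivy, Tara, and Hana), so the eccentricity of Theo is 2.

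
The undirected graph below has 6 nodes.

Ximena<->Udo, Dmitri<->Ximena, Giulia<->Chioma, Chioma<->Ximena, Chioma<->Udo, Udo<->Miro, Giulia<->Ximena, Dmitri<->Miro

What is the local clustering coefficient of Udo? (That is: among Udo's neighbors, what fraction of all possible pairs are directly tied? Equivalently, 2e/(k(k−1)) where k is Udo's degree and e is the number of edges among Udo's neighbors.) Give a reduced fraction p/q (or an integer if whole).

1/3

Udo's neighbors: Chioma, Miro, and Ximena (k = 3).
Possible neighbor pairs: C(3,2) = 3. Edges among them: Chioma–Ximena → e = 1.
Clustering(Udo) = 1/3.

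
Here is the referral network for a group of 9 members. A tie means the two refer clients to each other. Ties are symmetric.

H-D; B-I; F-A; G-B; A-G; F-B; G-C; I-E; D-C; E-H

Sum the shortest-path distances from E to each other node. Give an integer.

19

Distances from E: A:4, B:2, C:3, D:2, F:3, G:3, H:1, I:1.
Sum = 4 + 2 + 3 + 2 + 3 + 3 + 1 + 1 = 19.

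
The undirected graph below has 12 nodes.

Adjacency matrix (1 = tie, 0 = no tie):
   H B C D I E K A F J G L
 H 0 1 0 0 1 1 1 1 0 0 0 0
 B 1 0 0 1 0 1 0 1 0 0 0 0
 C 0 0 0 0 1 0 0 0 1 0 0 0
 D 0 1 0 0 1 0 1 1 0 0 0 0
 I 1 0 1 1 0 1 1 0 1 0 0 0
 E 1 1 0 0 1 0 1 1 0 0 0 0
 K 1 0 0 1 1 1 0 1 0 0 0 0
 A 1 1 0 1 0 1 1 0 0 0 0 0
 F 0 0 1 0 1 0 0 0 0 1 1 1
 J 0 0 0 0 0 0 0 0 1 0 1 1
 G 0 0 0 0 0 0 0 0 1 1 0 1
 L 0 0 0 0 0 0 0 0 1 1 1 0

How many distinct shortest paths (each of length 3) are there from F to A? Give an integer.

4

The shortest distance is 3. The length-3 paths are: F–I–H–A; F–I–D–A; F–I–E–A; F–I–K–A.
That gives 4 distinct shortest paths.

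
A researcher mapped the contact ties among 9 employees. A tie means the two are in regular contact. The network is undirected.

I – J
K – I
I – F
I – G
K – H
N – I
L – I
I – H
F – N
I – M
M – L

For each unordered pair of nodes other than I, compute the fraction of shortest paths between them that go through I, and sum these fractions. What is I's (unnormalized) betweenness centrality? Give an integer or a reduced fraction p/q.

25

Pairs whose geodesics pass through I — N–H: 1; N–J: 1; N–K: 1; N–L: 1; N–G: 1; N–M: 1; H–F: 1; H–J: 1; H–L: 1; H–G: 1; H–M: 1; F–J: 1; F–K: 1; F–L: 1 … (+11 more pairs).
All other pairs contribute 0.
Summing the contributions gives betweenness(I) = 25.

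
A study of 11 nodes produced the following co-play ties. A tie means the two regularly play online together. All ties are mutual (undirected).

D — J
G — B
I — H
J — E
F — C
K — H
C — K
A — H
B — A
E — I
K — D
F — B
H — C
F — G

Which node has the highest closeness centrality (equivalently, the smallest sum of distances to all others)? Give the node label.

H

Farness (sum of distances to all others) for each node — A:22, B:26, C:19, D:25, E:28, F:23, G:30, H:18, I:23, J:30, K:20.
The smallest farness is 18, for H, so H has the highest closeness.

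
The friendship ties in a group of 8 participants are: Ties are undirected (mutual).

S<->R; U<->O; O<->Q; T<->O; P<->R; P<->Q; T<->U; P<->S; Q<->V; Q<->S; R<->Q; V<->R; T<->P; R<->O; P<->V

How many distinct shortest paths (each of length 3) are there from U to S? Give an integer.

3

The shortest distance is 3. The length-3 paths are: U–O–Q–S; U–T–P–S; U–O–R–S.
That gives 3 distinct shortest paths.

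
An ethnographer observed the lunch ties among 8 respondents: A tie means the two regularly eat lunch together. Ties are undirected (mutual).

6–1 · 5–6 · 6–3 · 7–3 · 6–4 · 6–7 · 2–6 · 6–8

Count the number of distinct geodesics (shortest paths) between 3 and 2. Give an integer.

1

The shortest distance is 2, and the only length-2 path is 3–6–2. So there is exactly 1 shortest path.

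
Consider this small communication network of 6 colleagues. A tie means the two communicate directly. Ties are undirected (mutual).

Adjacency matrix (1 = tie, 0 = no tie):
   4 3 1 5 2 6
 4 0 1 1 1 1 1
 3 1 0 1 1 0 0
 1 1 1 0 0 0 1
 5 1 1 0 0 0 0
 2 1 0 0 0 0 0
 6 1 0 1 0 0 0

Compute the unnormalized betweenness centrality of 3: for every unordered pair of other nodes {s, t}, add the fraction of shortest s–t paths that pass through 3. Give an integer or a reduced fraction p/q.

Pairs whose geodesics pass through 3 — 1–5: 1/2.
All other pairs contribute 0.
Summing the contributions gives betweenness(3) = 1/2.

1/2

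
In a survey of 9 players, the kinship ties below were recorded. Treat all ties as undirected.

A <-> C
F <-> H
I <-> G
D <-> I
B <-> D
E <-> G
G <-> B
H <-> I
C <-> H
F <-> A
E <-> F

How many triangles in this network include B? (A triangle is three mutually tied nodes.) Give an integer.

B's neighbors are D and G, but none of them are tied to each other, so no triangle contains B.

0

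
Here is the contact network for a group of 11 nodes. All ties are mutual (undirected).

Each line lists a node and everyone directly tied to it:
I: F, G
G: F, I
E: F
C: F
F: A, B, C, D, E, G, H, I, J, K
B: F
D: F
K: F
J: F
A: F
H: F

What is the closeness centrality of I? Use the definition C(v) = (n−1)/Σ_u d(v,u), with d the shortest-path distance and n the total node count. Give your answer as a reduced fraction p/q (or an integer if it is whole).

5/9

Distances from I: A:2, B:2, C:2, D:2, E:2, F:1, G:1, H:2, J:2, K:2. Sum = 18.
n = 11, so closeness = 10/18 = 5/9.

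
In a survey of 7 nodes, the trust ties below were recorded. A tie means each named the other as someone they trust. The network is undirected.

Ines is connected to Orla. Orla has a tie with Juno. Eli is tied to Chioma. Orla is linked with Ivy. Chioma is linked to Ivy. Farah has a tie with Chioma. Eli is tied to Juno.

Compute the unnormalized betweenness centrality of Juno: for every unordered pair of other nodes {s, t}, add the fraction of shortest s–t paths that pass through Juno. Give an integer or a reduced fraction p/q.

2

Pairs whose geodesics pass through Juno — Ines–Eli: 1; Orla–Eli: 1.
All other pairs contribute 0.
Summing the contributions gives betweenness(Juno) = 2.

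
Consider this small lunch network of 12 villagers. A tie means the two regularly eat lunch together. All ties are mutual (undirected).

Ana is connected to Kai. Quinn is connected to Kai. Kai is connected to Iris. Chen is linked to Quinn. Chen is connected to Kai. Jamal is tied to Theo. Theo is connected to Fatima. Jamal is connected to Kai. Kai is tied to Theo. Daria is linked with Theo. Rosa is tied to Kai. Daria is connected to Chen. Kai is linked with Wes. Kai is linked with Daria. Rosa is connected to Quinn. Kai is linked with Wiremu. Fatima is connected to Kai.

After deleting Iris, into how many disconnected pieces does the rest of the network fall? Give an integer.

Iris's neighbors (Kai) remain reachable from one another through other ties, so the rest of the network stays in one piece.

1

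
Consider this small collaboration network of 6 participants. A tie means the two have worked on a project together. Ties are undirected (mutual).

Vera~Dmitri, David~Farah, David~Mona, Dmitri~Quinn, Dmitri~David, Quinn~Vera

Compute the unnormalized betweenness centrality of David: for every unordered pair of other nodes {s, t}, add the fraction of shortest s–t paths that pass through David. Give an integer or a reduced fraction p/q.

Pairs whose geodesics pass through David — Vera–Mona: 1; Vera–Farah: 1; Mona–Dmitri: 1; Mona–Quinn: 1; Mona–Farah: 1; Dmitri–Farah: 1; Quinn–Farah: 1.
All other pairs contribute 0.
Summing the contributions gives betweenness(David) = 7.

7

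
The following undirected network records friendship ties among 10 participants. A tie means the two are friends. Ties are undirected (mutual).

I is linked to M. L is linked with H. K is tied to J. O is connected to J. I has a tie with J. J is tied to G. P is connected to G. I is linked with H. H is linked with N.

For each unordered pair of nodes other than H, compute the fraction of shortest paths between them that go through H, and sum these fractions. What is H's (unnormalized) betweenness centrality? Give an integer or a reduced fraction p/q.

Pairs whose geodesics pass through H — P–N: 1; P–L: 1; M–N: 1; M–L: 1; I–N: 1; I–L: 1; O–N: 1; O–L: 1; G–N: 1; G–L: 1; N–J: 1; N–K: 1; N–L: 1; J–L: 1 … (+1 more pairs).
All other pairs contribute 0.
Summing the contributions gives betweenness(H) = 15.

15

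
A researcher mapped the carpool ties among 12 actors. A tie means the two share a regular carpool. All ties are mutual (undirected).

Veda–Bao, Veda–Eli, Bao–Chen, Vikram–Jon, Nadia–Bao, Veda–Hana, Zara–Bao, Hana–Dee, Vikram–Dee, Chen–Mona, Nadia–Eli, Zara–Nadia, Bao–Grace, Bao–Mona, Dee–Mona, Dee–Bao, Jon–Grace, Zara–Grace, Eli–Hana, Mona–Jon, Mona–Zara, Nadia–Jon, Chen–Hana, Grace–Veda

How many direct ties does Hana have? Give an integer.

4

Hana is directly tied to Chen, Dee, Eli, and Veda. That is 4 neighbors, so the degree of Hana is 4.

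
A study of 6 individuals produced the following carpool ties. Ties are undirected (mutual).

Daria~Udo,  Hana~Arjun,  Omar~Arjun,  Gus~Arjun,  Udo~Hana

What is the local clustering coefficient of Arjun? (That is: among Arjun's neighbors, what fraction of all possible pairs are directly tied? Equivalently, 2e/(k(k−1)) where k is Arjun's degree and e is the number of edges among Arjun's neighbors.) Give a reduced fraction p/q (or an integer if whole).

Arjun's neighbors: Gus, Hana, and Omar (k = 3).
Possible neighbor pairs: C(3,2) = 3. Edges among them: none → e = 0.
Clustering(Arjun) = 0/3 = 0.

0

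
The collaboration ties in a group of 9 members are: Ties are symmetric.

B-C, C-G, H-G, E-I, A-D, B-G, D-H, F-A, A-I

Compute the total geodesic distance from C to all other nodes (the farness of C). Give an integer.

27

Distances from C: A:4, B:1, D:3, E:6, F:5, G:1, H:2, I:5.
Sum = 4 + 1 + 3 + 6 + 5 + 1 + 2 + 5 = 27.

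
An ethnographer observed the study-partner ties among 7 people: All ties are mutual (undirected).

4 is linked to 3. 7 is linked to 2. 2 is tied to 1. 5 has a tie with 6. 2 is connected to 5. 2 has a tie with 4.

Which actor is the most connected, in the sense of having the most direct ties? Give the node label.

2

Degrees — 1:1, 2:4, 3:1, 4:2, 5:2, 6:1, 7:1.
The maximum is 4, attained only by 2.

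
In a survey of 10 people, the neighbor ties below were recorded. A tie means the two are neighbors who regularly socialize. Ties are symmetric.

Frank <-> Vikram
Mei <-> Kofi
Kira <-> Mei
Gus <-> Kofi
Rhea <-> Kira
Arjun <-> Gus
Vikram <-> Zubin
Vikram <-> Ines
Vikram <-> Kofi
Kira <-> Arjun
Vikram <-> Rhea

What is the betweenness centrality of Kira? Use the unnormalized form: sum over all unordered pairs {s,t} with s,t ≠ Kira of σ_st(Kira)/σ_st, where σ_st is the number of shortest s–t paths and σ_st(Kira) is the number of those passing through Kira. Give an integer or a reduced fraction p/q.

Pairs whose geodesics pass through Kira — Frank–Arjun: 1/2; Gus–Rhea: 1/2; Ines–Arjun: 1/2; Mei–Rhea: 1; Mei–Arjun: 1; Rhea–Arjun: 1; Arjun–Zubin: 1/2; Arjun–Vikram: 1/2.
All other pairs contribute 0.
Summing the contributions gives betweenness(Kira) = 11/2.

11/2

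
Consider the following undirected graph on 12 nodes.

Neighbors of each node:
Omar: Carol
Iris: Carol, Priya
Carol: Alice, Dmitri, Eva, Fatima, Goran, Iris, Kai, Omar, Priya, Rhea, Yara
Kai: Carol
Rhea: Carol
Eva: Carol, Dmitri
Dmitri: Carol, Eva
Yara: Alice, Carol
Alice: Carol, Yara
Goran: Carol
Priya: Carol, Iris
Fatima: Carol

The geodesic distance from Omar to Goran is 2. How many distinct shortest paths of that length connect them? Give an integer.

The shortest distance is 2, and the only length-2 path is Omar–Carol–Goran. So there is exactly 1 shortest path.

1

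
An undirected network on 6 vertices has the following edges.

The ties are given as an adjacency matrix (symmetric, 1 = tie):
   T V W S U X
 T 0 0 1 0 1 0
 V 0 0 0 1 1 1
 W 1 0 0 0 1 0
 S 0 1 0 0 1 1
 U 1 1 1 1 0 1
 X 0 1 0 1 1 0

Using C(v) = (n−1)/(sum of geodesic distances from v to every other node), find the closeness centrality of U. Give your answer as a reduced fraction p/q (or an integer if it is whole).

1

Distances from U: S:1, T:1, V:1, W:1, X:1. Sum = 5.
n = 6, so closeness = 5/5 = 1.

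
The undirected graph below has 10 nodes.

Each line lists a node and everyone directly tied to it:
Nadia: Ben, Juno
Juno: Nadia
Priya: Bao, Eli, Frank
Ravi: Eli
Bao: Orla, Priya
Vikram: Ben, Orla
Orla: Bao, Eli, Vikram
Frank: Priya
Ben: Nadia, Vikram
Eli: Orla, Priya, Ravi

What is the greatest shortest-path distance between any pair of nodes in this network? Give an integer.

7

Eccentricity of each node (its greatest distance to any other): Bao:5, Ben:5, Eli:5, Frank:7, Juno:7, Nadia:6, Orla:4, Priya:6, Ravi:6, Vikram:4.
The maximum eccentricity is 7, realized for instance by the pair Juno–Frank via Juno – Nadia – Ben – Vikram – Orla – Bao – Priya – Frank. So the diameter is 7.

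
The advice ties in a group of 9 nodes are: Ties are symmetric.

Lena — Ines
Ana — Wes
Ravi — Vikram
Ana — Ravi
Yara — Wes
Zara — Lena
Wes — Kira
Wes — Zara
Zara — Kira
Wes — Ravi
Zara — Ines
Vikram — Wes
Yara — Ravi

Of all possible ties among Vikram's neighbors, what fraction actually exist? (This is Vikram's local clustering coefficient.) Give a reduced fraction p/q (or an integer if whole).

Vikram's neighbors: Ravi and Wes (k = 2).
Possible neighbor pairs: C(2,2) = 1. Edges among them: Ravi–Wes → e = 1.
Clustering(Vikram) = 1/1.

1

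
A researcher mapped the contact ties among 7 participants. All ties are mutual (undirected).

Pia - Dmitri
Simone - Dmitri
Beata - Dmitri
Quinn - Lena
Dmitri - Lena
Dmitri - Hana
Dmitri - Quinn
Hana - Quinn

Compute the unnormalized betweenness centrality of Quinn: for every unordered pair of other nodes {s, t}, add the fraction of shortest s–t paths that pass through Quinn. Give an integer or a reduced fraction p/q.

1/2

Pairs whose geodesics pass through Quinn — Lena–Hana: 1/2.
All other pairs contribute 0.
Summing the contributions gives betweenness(Quinn) = 1/2.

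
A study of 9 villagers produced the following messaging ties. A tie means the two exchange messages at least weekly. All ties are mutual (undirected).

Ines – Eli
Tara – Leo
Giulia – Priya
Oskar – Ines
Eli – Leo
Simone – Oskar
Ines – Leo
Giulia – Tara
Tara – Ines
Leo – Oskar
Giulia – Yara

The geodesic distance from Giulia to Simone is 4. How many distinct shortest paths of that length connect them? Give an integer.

2

The shortest distance is 4. The length-4 paths are: Giulia–Tara–Ines–Oskar–Simone; Giulia–Tara–Leo–Oskar–Simone.
That gives 2 distinct shortest paths.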